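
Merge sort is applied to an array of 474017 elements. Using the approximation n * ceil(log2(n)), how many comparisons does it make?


Merge sort divides the array into halves recursively.
Number of levels = ceil(log2(474017)) = 19
At each level, approximately n = 474017 comparisons are needed for merging.
Total comparisons ~ n * ceil(log2(n)) = 474017 * 19 = 9006323


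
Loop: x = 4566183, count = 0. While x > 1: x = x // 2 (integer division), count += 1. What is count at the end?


The variable x halves each step:
x = 4566183 -> 2283091 -> 1141545 -> 570772 -> 285386 -> 142693 -> 71346 -> 35673 -> 17836 -> 8918 -> 4459 -> 2229 -> 1114 -> 557 -> 278 -> 139 -> 69 -> 34 -> 17 -> 8 -> 4 -> 2 -> 1
Number of halvings = floor(log2(4566183)) = 22


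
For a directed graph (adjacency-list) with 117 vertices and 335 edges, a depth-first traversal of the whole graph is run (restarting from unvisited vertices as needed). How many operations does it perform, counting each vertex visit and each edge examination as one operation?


A full DFS traversal visits each vertex once and examines each edge once.
V = 117
E = 335
Sum = 117 + 335 = 452


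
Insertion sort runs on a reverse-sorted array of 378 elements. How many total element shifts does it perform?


Sum of shifts = 1 + 2 + 3 + ... + 377
= 378 * 377 / 2
= 142506 / 2
= 71253


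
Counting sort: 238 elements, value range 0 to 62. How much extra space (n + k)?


n = 238 (output array)
k = 63 (count array for 63 distinct values)
Extra space = 238 + 63 = 301


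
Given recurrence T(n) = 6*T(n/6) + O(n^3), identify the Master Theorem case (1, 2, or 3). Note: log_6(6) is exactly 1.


Master Theorem parameters: a=6, b=6, c=3
log_b(a) = 1
Compare b^c with a: 6^3 = 216 > 6, so c > log_b(a).
Comparing c=3 vs log_b(a)=1:
3 > 1 => Case 3
Result: T(n) = O(n^3)
Master Theorem case = 3


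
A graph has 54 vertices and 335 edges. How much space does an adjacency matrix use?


Adjacency matrix: V x V grid of entries
Space = V^2 = 54^2 = 54 * 54 = 2916


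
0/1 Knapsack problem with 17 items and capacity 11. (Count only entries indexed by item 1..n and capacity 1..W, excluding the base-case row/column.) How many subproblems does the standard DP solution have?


The DP table is indexed by (item, capacity).
Rows: 17 items
Columns: 11 capacity values (1 to W)
Total subproblems = 17 * 11 = 187


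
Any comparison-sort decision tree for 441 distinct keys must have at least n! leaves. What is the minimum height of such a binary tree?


A binary decision tree of height h has at most 2^h leaves and needs at least n! of them, so h >= ceil(log2(n!)).
441! is far too large to multiply out, so use Stirling's series:
  ln(n!) ~ n ln n - n + (1/2) ln(2 pi n) + 1/(12n)  (error below 1/(360 n^3), negligible here)
  ln(441) = 6.0890449
  n ln n = 441 * 6.0890449 = 2685.2688
  (1/2) ln(2 pi * 441) = (1/2) ln(2770.8847) = 3.9635
  1/(12*441) = 0.0002
  ln(441!) ~ 2685.2688 - 441 + 3.9635 + 0.0002 = 2248.2325
Convert to base 2: log2(441!) = 2248.2325 / ln 2 = 2248.2325 / 0.69314718 = 3243.5139
ceil(3243.5139) = 3244


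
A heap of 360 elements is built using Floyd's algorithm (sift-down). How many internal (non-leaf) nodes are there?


Leaf nodes occupy roughly half the array.
Sift-down is called for each internal node, starting from the last one.
Internal nodes = floor(n/2) = floor(360/2) = 180


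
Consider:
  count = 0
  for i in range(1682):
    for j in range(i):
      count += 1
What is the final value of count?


For each i, the inner loop runs i times:
  i=0: inner runs 0 times
  i=1: inner runs 1 time
  i=2: inner runs 2 times
  i=3: inner runs 3 times
  i=4: inner runs 4 times
  i=5: inner runs 5 times
  i=6: inner runs 6 times
  i=7: inner runs 7 times
  ...
Total = 0 + 1 + 2 + ... + 1681 = 1682*(1682-1)/2 = 1413721


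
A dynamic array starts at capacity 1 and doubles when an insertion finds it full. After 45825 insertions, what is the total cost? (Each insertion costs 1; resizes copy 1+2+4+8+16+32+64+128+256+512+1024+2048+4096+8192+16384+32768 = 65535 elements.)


Insertion cost: 45825 (one per element)
Resizes occur just before inserting elements 2, 3, 5, 9, ...
Elements copied at each resize: 1 + 2 + 4 + 8 + 16 + 32 + 64 + 128 + 256 + 512 + 1024 + 2048 + 4096 + 8192 + 16384 + 32768
Sum of copies = 65535 (geometric series: 2^k - 1)
Total = 45825 + 65535 = 111360


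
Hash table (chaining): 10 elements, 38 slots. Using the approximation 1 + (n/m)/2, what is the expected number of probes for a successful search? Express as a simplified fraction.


Computing expected probes:
alpha = 10/38
= 1 + alpha/2
= 1 + 10/(2*38)
= (2*38 + 10) / (2*38)
= 86/76 = 43/38


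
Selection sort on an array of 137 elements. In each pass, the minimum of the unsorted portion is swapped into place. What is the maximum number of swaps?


Selection sort performs one swap per pass:
  Pass 1: find min in positions 0 to 136, swap with position 0
  Pass 2: find min in positions 1 to 136, swap with position 1
  Pass 3: find min in positions 2 to 136, swap with position 2
  Pass 4: find min in positions 3 to 136, swap with position 3
  Pass 5: find min in positions 4 to 136, swap with position 4
  ... (131 more passes)
Total passes (and swaps) = n - 1 = 137 - 1 = 136


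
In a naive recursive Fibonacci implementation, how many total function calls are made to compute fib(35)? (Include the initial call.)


Let C(m) = total calls to evaluate fib(m). Then C(0)=C(1)=1, and
C(m) = 1 + C(m-1) + C(m-2) for m >= 2.
Build the table (each entry = 1 + previous two):
  C(0) = 1
  C(1) = 1
  C(2) = 1 + 1 + 1 = 3
  C(3) = 1 + 3 + 1 = 5
  C(4) = 1 + 5 + 3 = 9
  C(5) = 1 + 9 + 5 = 15
  C(6) = 1 + 15 + 9 = 25
  C(7) = 1 + 25 + 15 = 41
  C(8) = 1 + 41 + 25 = 67
  C(9) = 1 + 67 + 41 = 109
  C(10) = 1 + 109 + 67 = 177
  C(11) = 1 + 177 + 109 = 287
  C(12) = 1 + 287 + 177 = 465
  C(13) = 1 + 465 + 287 = 753
  C(14) = 1 + 753 + 465 = 1219
  C(15) = 1 + 1219 + 753 = 1973
  C(16) = 1 + 1973 + 1219 = 3193
  C(17) = 1 + 3193 + 1973 = 5167
  C(18) = 1 + 5167 + 3193 = 8361
  C(19) = 1 + 8361 + 5167 = 13529
  C(20) = 1 + 13529 + 8361 = 21891
  C(21) = 1 + 21891 + 13529 = 35421
  C(22) = 1 + 35421 + 21891 = 57313
  C(23) = 1 + 57313 + 35421 = 92735
  C(24) = 1 + 92735 + 57313 = 150049
  C(25) = 1 + 150049 + 92735 = 242785
  C(26) = 1 + 242785 + 150049 = 392835
  C(27) = 1 + 392835 + 242785 = 635621
  C(28) = 1 + 635621 + 392835 = 1028457
  C(29) = 1 + 1028457 + 635621 = 1664079
  C(30) = 1 + 1664079 + 1028457 = 2692537
  C(31) = 1 + 2692537 + 1664079 = 4356617
  C(32) = 1 + 4356617 + 2692537 = 7049155
  C(33) = 1 + 7049155 + 4356617 = 11405773
  C(34) = 1 + 11405773 + 7049155 = 18454929
  C(35) = 1 + 18454929 + 11405773 = 29860703
Total calls for fib(35) = 29860703


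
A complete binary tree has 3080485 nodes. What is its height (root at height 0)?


In a complete binary tree, level k holds nodes 2^k .. 2^(k+1)-1 (1-indexed).
Height = floor(log2(n)) = floor(log2(3080485)) = 21
Check: 2^21 = 2097152 <= 3080485 < 4194304 = 2^22


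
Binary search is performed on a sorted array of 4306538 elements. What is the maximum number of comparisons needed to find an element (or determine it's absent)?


Binary search halves the search space each comparison:
  Step 1: search space = 4306538 -> 2153269
  Step 2: search space = 2153269 -> 1076634
  Step 3: search space = 1076634 -> 538317
  Step 4: search space = 538317 -> 269158
  Step 5: search space = 269158 -> 134579
  Step 6: search space = 134579 -> 67289
  Step 7: search space = 67289 -> 33644
  Step 8: search space = 33644 -> 16822
  Step 9: search space = 16822 -> 8411
  Step 10: search space = 8411 -> 4205
  Step 11: search space = 4205 -> 2102
  Step 12: search space = 2102 -> 1051
  Step 13: search space = 1051 -> 525
  Step 14: search space = 525 -> 262
  Step 15: search space = 262 -> 131
  Step 16: search space = 131 -> 65
  Step 17: search space = 65 -> 32
  Step 18: search space = 32 -> 16
  Step 19: search space = 16 -> 8
  Step 20: search space = 8 -> 4
  Step 21: search space = 4 -> 2
  Step 22: search space = 2 -> 1
  Step 23: search space = 1 (final check)
Maximum comparisons = floor(log2(4306538)) + 1 = 22 + 1 = 23


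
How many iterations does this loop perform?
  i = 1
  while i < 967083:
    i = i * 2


The loop variable doubles each iteration:
i = 1 -> 2 -> 4 -> 8 -> 16 -> 32 -> 64 -> 128 -> 256 -> 512 -> 1024 -> 2048 -> 4096 -> 8192 -> 16384 -> 32768 -> 65536 -> 131072 -> 262144 -> 524288 -> 1048576 (stop, 1048576 >= 967083)
Number of doublings = ceil(log2(967083)) = 20


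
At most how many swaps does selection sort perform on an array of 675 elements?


Each of the 674 passes places one element in its final position.
Pass 1: swap minimum into position 0
Pass 2: swap minimum of remaining into position 1
...
Pass 674: last two elements, one swap
Maximum swaps = 675 - 1 = 674


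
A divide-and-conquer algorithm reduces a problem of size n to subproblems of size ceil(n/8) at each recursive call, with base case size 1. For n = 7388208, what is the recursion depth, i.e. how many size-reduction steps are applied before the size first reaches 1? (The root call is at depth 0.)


Each step divides the size by 8 (rounding up); after k steps the size is ceil(n/8^k), which equals 1 exactly when 8^k >= n.
So the depth is the smallest k with 8^k >= 7388208, i.e. ceil(log_8(7388208)).
8^7 = 2097152 < 7388208 <= 16777216 = 8^8
Recursion depth = 8


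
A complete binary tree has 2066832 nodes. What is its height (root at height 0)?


In a complete binary tree, level k holds nodes 2^k .. 2^(k+1)-1 (1-indexed).
Height = floor(log2(n)) = floor(log2(2066832)) = 20
Check: 2^20 = 1048576 <= 2066832 < 2097152 = 2^21


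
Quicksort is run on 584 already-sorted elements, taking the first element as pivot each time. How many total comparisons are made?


Sum of comparisons per partition:
583 + 582 + ... + 1 + 0
= 584 * (584 - 1) / 2
= 584 * 583 / 2
= 170236


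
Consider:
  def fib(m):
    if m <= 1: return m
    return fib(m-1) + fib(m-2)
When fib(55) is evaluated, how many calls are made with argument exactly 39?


Let N(m) = number of times fib(m) is called while evaluating fib(55).
N(55) = 1 (the initial call).
N(54) = 1 (only fib(55) calls it).
For 1 <= m <= 53: fib(m) is called by fib(m+1) and fib(m+2), so
  N(m) = N(m+1) + N(m+2).
fib(0) is called only by fib(2), so N(0) = N(2).
Walk down from m=55:
  N(55)=1, N(54)=1, N(53)=2, N(52)=3, N(51)=5, N(50)=8, N(49)=13, N(48)=21, N(47)=34, N(46)=55, N(45)=89, N(44)=144, N(43)=233, N(42)=377, N(41)=610, N(40)=987, N(39)=1597
N(39) = 1597


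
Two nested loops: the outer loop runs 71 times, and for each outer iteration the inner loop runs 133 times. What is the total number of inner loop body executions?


Outer loop: 71 iterations
Inner loop: 133 iterations per outer iteration
Total = 71 * 133 = 9443


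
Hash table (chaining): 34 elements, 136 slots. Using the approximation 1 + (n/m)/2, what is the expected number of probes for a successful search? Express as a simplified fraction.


Computing expected probes:
alpha = 34/136
= 1 + alpha/2
= 1 + 34/(2*136)
= (2*136 + 34) / (2*136)
= 306/272 = 9/8


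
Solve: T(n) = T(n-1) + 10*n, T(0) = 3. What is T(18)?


Expanding the recurrence:
T(18) = T(17) + 10*18
       = T(16) + 10*17 + 10*18
       ...
       = T(0) + 10*(1 + 2 + ... + 18)
       = 3 + 10 * 18*19/2
       = 3 + 10 * 171
       = 3 + 1710 = 1713


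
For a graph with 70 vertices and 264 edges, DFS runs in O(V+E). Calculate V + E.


A full DFS traversal visits each vertex once and examines each edge once.
V = 70
E = 264
Sum = 70 + 264 = 334


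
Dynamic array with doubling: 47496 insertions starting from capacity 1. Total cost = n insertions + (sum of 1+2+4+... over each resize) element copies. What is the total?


n = 47496
Insertion costs: 47496
Resizes copy 1, 2, 4, ... up to the largest power of 2 that is <= n-1 = 47495, i.e. 32768.
Copy costs = 1 + 2 + 4 + 8 + 16 + 32 + 64 + 128 + 256 + 512 + 1024 + 2048 + 4096 + 8192 + 16384 + 32768 = 65535
Total = 47496 + 65535 = 113031


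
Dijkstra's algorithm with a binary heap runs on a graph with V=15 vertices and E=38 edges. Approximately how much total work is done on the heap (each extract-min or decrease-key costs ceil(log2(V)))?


Dijkstra with a binary heap: each vertex is extracted once, each edge may relax once.
Each heap operation costs O(log V).
V + E = 15 + 38 = 53
ceil(log2(15)) = 4 (since 2^3 = 8 < 15 <= 16 = 2^4)
Total heap work = (V+E) * ceil(log2(V)) = 53 * 4 = 212


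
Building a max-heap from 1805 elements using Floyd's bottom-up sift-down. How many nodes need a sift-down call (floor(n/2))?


In a heap of 1805 elements (0-indexed array):
  Last element index: 1804
  Parent of last element: floor((1804 - 1) / 2) = 901
  Internal nodes: indices 0 to 901
  Count = floor(1805/2) = 902


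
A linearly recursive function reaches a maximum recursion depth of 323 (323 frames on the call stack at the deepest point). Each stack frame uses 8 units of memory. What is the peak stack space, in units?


Maximum recursion depth = 323 frames
Memory per frame = 8 units
Total stack space = depth * frame_size
= 323 * 8 = 2584


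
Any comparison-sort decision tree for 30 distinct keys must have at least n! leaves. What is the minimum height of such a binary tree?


A binary decision tree of height h has at most 2^h leaves and needs at least n! of them, so h >= ceil(log2(n!)).
Compute 30! as a running product:
  x2 = 2, x3 = 6, x4 = 24, x5 = 120
  x6 = 720, x7 = 5040, x8 = 40320, x9 = 362880
  x10 = 3628800, x11 = 39916800, x12 = 479001600, x13 = 6227020800
  x14 = 87178291200, x15 = 1307674368000, x16 = 20922789888000, x17 = 355687428096000
  x18 = 6402373705728000, x19 = 121645100408832000, x20 = 2432902008176640000, x21 = 51090942171709440000
  x22 = 1124000727777607680000, x23 = 25852016738884976640000, x24 = 620448401733239439360000, x25 = 15511210043330985984000000
  x26 = 403291461126605635584000000, x27 = 10888869450418352160768000000, x28 = 304888344611713860501504000000, x29 = 8841761993739701954543616000000
  x30 = 265252859812191058636308480000000
30! = 265252859812191058636308480000000
Bracket between powers of 2:
  2^107 = 162259276829213363391578010288128 < 265252859812191058636308480000000 <= 324518553658426726783156020576256 = 2^108
So ceil(log2(30!)) = 108


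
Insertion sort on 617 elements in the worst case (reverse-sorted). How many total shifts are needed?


In the worst case (reverse-sorted), each element shifts past all previous:
  Element 1: 1 shifts
  Element 2: 2 shifts
  Element 3: 3 shifts
  Element 4: 4 shifts
  Element 5: 5 shifts
  ...
  Element 616: 616 shifts
Total = 1 + 2 + ... + 616
= 617*(617-1)/2 = 190036


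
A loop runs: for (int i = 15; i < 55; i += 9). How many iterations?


Loop starts at i = 15, increments by 9, stops when i >= 55.
Number of iterations = ceil((55 - 15) / 9)
= ceil(40 / 9)
= 5


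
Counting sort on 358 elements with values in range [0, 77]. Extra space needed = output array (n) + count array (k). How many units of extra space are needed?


Output array size: 358 (to store sorted result)
Count array size: 78 (one slot per possible value, range 0 to 77)
Total extra space = 358 + 78 = 436


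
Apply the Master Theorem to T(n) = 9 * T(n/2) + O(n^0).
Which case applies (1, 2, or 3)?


The Master Theorem: T(n) = a*T(n/b) + O(n^c)
  a = 9, b = 2, c = 0
log_b(a) = log_2(9) ~ 3.17
Compare b^c with a: 2^0 = 1 < 9, so c < log_b(a).
Since c < log_b(a), Case 1 applies.
T(n) = O(n^(log_2 9)) ~ O(n^3.17)
Master Theorem case = 1


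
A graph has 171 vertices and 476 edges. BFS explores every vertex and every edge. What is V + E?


A full BFS traversal dequeues each vertex once and examines each edge once.
Vertex visits: 171
Edge visits: 476
V + E = 171 + 476 = 647


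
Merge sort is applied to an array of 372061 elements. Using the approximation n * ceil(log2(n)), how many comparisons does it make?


Merge sort divides the array into halves recursively.
Number of levels = ceil(log2(372061)) = 19
At each level, approximately n = 372061 comparisons are needed for merging.
Total comparisons ~ n * ceil(log2(n)) = 372061 * 19 = 7069159


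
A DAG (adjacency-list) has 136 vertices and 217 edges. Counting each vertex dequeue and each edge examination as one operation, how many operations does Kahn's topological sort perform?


V = 136 (vertex processing)
E = 217 (edge processing)
V + E = 136 + 217 = 353


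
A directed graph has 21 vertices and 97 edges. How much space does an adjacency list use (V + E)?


Adjacency list: one list head per vertex + one entry per edge
Vertex heads: 21
Edge entries: 97
Total = 21 + 97 = 118


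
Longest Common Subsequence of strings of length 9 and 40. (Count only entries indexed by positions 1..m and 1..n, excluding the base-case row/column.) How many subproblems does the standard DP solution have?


DP table indexed by positions in both strings.
First string: 9 positions
Second string: 40 positions
Total = 9 * 40 = 360


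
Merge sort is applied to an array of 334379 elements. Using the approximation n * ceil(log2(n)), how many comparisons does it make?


Merge sort divides the array into halves recursively.
Number of levels = ceil(log2(334379)) = 19
At each level, approximately n = 334379 comparisons are needed for merging.
Total comparisons ~ n * ceil(log2(n)) = 334379 * 19 = 6353201


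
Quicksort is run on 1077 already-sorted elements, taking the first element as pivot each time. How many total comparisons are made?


Sum of comparisons per partition:
1076 + 1075 + ... + 1 + 0
= 1077 * (1077 - 1) / 2
= 1077 * 1076 / 2
= 579426


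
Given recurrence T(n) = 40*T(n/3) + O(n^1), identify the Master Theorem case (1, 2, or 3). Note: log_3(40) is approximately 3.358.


Master Theorem parameters: a=40, b=3, c=1
log_b(a) = 3.358
Compare b^c with a: 3^1 = 3 < 40, so c < log_b(a).
Comparing c=1 vs log_b(a)=3.358:
1 < 3.358 => Case 1
Result: T(n) = O(n^(log_3 40)) ~ O(n^3.358)
Master Theorem case = 1


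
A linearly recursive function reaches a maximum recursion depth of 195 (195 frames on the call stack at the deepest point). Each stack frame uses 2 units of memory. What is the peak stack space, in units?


Maximum recursion depth = 195 frames
Memory per frame = 2 units
Total stack space = depth * frame_size
= 195 * 2 = 390


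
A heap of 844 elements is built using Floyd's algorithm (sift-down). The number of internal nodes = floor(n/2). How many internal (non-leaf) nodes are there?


Leaf nodes occupy roughly half the array.
Sift-down is called for each internal node, starting from the last one.
Internal nodes = floor(n/2) = floor(844/2) = 422


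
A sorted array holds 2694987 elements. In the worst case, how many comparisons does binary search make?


Halving sequence: 2694987 -> 1347493 -> 673746 -> 336873 -> 168436 -> 84218 -> 42109 -> 21054 -> 10527 -> 5263 -> 2631 -> 1315 -> 657 -> 328 -> 164 -> 82 -> 41 -> 20 -> 10 -> 5 -> 2 -> 1
Number of halvings = 21
Max comparisons = 21 + 1 = 22


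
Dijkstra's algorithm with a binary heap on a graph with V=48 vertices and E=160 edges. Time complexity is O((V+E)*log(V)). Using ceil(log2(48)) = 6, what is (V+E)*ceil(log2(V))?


Dijkstra with a binary heap: each vertex is extracted once, each edge may relax once.
Each heap operation costs O(log V).
V + E = 48 + 160 = 208
ceil(log2(48)) = 6 (since 2^5 = 32 < 48 <= 64 = 2^6)
Total heap work = (V+E) * ceil(log2(V)) = 208 * 6 = 1248


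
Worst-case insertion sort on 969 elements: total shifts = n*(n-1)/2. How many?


Sum of shifts = 1 + 2 + 3 + ... + 968
= 969 * 968 / 2
= 937992 / 2
= 468996


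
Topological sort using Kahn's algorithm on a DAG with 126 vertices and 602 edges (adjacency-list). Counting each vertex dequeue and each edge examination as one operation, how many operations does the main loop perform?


Kahn's algorithm:
  1. Compute in-degrees: O(V + E)
  2. Process queue: each vertex dequeued once (O(V))
     each edge examined once (O(E))
Total = V + E = 126 + 602 = 728


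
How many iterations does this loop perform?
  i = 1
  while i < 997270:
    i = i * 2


The loop variable doubles each iteration:
i = 1 -> 2 -> 4 -> 8 -> 16 -> 32 -> 64 -> 128 -> 256 -> 512 -> 1024 -> 2048 -> 4096 -> 8192 -> 16384 -> 32768 -> 65536 -> 131072 -> 262144 -> 524288 -> 1048576 (stop, 1048576 >= 997270)
Number of doublings = ceil(log2(997270)) = 20


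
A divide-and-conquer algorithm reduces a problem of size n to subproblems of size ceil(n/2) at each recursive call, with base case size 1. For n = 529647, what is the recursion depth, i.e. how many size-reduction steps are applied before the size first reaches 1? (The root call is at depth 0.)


Each step divides the size by 2 (rounding up); after k steps the size is ceil(n/2^k), which equals 1 exactly when 2^k >= n.
So the depth is the smallest k with 2^k >= 529647, i.e. ceil(log_2(529647)).
2^19 = 524288 < 529647 <= 1048576 = 2^20
Recursion depth = 20


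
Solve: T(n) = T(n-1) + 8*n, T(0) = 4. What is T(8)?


Expanding the recurrence:
T(8) = T(7) + 8*8
       = T(6) + 8*7 + 8*8
       ...
       = T(0) + 8*(1 + 2 + ... + 8)
       = 4 + 8 * 8*9/2
       = 4 + 8 * 36
       = 4 + 288 = 292


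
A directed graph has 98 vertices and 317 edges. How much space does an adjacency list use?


Adjacency list: one list head per vertex + one entry per edge
Vertex heads: 98
Edge entries: 317
Total = 98 + 317 = 415


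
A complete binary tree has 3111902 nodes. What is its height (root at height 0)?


In a complete binary tree, level k holds nodes 2^k .. 2^(k+1)-1 (1-indexed).
Height = floor(log2(n)) = floor(log2(3111902)) = 21
Check: 2^21 = 2097152 <= 3111902 < 4194304 = 2^22


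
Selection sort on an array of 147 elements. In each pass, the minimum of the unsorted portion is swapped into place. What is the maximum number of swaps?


Selection sort performs one swap per pass:
  Pass 1: find min in positions 0 to 146, swap with position 0
  Pass 2: find min in positions 1 to 146, swap with position 1
  Pass 3: find min in positions 2 to 146, swap with position 2
  Pass 4: find min in positions 3 to 146, swap with position 3
  Pass 5: find min in positions 4 to 146, swap with position 4
  ... (141 more passes)
Total passes (and swaps) = n - 1 = 147 - 1 = 146


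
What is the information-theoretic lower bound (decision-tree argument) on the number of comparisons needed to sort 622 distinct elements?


A binary decision tree of height h has at most 2^h leaves and needs at least n! of them, so h >= ceil(log2(n!)).
622! is far too large to multiply out, so use Stirling's series:
  ln(n!) ~ n ln n - n + (1/2) ln(2 pi n) + 1/(12n)  (error below 1/(360 n^3), negligible here)
  ln(622) = 6.4329401
  n ln n = 622 * 6.4329401 = 4001.2887
  (1/2) ln(2 pi * 622) = (1/2) ln(3908.1413) = 4.1354
  1/(12*622) = 0.0001
  ln(622!) ~ 4001.2887 - 622 + 4.1354 + 0.0001 = 3383.4242
Convert to base 2: log2(622!) = 3383.4242 / ln 2 = 3383.4242 / 0.69314718 = 4881.2493
ceil(4881.2493) = 4882


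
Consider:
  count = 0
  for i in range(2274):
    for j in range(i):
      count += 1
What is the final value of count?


For each i, the inner loop runs i times:
  i=0: inner runs 0 times
  i=1: inner runs 1 time
  i=2: inner runs 2 times
  i=3: inner runs 3 times
  i=4: inner runs 4 times
  i=5: inner runs 5 times
  i=6: inner runs 6 times
  i=7: inner runs 7 times
  ...
Total = 0 + 1 + 2 + ... + 2273 = 2274*(2274-1)/2 = 2584401


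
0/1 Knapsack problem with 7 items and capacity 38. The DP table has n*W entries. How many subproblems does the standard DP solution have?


The DP table is indexed by (item, capacity).
Rows: 7 items
Columns: 38 capacity values (1 to W)
Total subproblems = 7 * 38 = 266


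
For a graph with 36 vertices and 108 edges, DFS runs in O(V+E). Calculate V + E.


A full DFS traversal visits each vertex once and examines each edge once.
V = 36
E = 108
Sum = 36 + 108 = 144


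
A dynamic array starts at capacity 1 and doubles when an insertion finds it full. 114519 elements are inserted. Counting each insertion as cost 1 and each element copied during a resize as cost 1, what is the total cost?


n = 114519
Insertion costs: 114519
Resizes copy 1, 2, 4, ... up to the largest power of 2 that is <= n-1 = 114518, i.e. 65536.
Copy costs = 1 + 2 + 4 + 8 + 16 + 32 + 64 + 128 + 256 + 512 + 1024 + 2048 + 4096 + 8192 + 16384 + 32768 + 65536 = 131071
Total = 114519 + 131071 = 245590


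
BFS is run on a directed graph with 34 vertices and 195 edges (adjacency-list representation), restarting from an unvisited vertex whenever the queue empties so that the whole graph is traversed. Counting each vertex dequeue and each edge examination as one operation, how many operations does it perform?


A full BFS traversal dequeues each vertex exactly once and examines each directed edge exactly once.
V = 34 (vertex processing cost)
E = 195 (edge examination cost)
Total operations proportional to V + E = 34 + 195 = 229


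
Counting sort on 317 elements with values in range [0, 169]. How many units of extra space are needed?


Output array size: 317 (to store sorted result)
Count array size: 170 (one slot per possible value, range 0 to 169)
Total extra space = 317 + 170 = 487


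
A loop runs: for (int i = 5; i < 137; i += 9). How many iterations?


Loop starts at i = 5, increments by 9, stops when i >= 137.
Number of iterations = ceil((137 - 5) / 9)
= ceil(132 / 9)
= 15


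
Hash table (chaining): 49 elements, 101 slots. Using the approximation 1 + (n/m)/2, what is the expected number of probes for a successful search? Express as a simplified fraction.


Computing expected probes:
alpha = 49/101
= 1 + alpha/2
= 1 + 49/(2*101)
= (2*101 + 49) / (2*101)
= 251/202


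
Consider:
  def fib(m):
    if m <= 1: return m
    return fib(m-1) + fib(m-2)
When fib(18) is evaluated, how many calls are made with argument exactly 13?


Let N(m) = number of times fib(m) is called while evaluating fib(18).
N(18) = 1 (the initial call).
N(17) = 1 (only fib(18) calls it).
For 1 <= m <= 16: fib(m) is called by fib(m+1) and fib(m+2), so
  N(m) = N(m+1) + N(m+2).
fib(0) is called only by fib(2), so N(0) = N(2).
Walk down from m=18:
  N(18)=1, N(17)=1, N(16)=2, N(15)=3, N(14)=5, N(13)=8
N(13) = 8


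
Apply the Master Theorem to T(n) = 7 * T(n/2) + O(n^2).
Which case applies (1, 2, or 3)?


The Master Theorem: T(n) = a*T(n/b) + O(n^c)
  a = 7, b = 2, c = 2
log_b(a) = log_2(7) ~ 2.807
Compare b^c with a: 2^2 = 4 < 7, so c < log_b(a).
Since c < log_b(a), Case 1 applies.
T(n) = O(n^(log_2 7)) ~ O(n^2.807)
Master Theorem case = 1


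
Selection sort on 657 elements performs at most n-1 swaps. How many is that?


Each of the 656 passes places one element in its final position.
Pass 1: swap minimum into position 0
Pass 2: swap minimum of remaining into position 1
...
Pass 656: last two elements, one swap
Maximum swaps = 657 - 1 = 656


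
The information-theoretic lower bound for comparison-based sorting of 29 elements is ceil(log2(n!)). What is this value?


A binary decision tree of height h has at most 2^h leaves and needs at least n! of them, so h >= ceil(log2(n!)).
Compute 29! as a running product:
  x2 = 2, x3 = 6, x4 = 24, x5 = 120
  x6 = 720, x7 = 5040, x8 = 40320, x9 = 362880
  x10 = 3628800, x11 = 39916800, x12 = 479001600, x13 = 6227020800
  x14 = 87178291200, x15 = 1307674368000, x16 = 20922789888000, x17 = 355687428096000
  x18 = 6402373705728000, x19 = 121645100408832000, x20 = 2432902008176640000, x21 = 51090942171709440000
  x22 = 1124000727777607680000, x23 = 25852016738884976640000, x24 = 620448401733239439360000, x25 = 15511210043330985984000000
  x26 = 403291461126605635584000000, x27 = 10888869450418352160768000000, x28 = 304888344611713860501504000000, x29 = 8841761993739701954543616000000
29! = 8841761993739701954543616000000
Bracket between powers of 2:
  2^102 = 5070602400912917605986812821504 < 8841761993739701954543616000000 <= 10141204801825835211973625643008 = 2^103
So ceil(log2(29!)) = 103


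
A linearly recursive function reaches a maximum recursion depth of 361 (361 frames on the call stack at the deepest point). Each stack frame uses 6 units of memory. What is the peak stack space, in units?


Maximum recursion depth = 361 frames
Memory per frame = 6 units
Total stack space = depth * frame_size
= 361 * 6 = 2166


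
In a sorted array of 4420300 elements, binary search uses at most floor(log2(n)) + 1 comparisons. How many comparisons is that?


Halving sequence: 4420300 -> 2210150 -> 1105075 -> 552537 -> 276268 -> 138134 -> 69067 -> 34533 -> 17266 -> 8633 -> 4316 -> 2158 -> 1079 -> 539 -> 269 -> 134 -> 67 -> 33 -> 16 -> 8 -> 4 -> 2 -> 1
Number of halvings = 22
Max comparisons = 22 + 1 = 23


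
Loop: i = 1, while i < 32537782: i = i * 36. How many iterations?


i multiplies by 36 each step:
i = 1 -> 36 -> 1296 -> 46656 -> 1679616 -> 60466176 (stop)
Iterations = ceil(log_36(32537782)) = 5


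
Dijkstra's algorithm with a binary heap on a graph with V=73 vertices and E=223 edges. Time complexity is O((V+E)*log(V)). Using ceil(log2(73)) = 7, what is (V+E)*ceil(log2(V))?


Dijkstra with a binary heap: each vertex is extracted once, each edge may relax once.
Each heap operation costs O(log V).
V + E = 73 + 223 = 296
ceil(log2(73)) = 7 (since 2^6 = 64 < 73 <= 128 = 2^7)
Total heap work = (V+E) * ceil(log2(V)) = 296 * 7 = 2072


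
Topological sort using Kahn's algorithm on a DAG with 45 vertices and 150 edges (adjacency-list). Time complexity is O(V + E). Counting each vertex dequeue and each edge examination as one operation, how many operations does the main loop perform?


Kahn's algorithm:
  1. Compute in-degrees: O(V + E)
  2. Process queue: each vertex dequeued once (O(V))
     each edge examined once (O(E))
Total = V + E = 45 + 150 = 195


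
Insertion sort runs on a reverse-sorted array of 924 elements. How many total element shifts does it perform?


Sum of shifts = 1 + 2 + 3 + ... + 923
= 924 * 923 / 2
= 852852 / 2
= 426426


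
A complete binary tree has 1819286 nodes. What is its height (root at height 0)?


In a complete binary tree, level k holds nodes 2^k .. 2^(k+1)-1 (1-indexed).
Height = floor(log2(n)) = floor(log2(1819286)) = 20
Check: 2^20 = 1048576 <= 1819286 < 2097152 = 2^21


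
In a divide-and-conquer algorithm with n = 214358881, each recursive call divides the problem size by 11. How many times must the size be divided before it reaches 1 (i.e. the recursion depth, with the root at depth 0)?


Number of divisions = log_11(214358881)
Sizes: 214358881 -> 19487171 -> 1771561 -> 161051 -> 14641 -> 1331 -> 121 -> 11 -> 1 (8 divisions)
Recursion depth = 8


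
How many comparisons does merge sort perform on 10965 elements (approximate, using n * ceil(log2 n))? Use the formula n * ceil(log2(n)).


Recursion depth: ceil(log2(10965)) = 14
Each recursion level merges n = 10965 elements
Total = 10965 * 14 = 153510


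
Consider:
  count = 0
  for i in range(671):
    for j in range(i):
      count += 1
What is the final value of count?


For each i, the inner loop runs i times:
  i=0: inner runs 0 times
  i=1: inner runs 1 time
  i=2: inner runs 2 times
  i=3: inner runs 3 times
  i=4: inner runs 4 times
  i=5: inner runs 5 times
  i=6: inner runs 6 times
  i=7: inner runs 7 times
  ...
Total = 0 + 1 + 2 + ... + 670 = 671*(671-1)/2 = 224785


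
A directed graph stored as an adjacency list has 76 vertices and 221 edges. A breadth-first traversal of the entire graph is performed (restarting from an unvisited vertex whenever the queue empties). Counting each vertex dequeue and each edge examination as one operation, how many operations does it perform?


A full BFS traversal dequeues each vertex once and examines each edge once.
Vertex visits: 76
Edge visits: 221
V + E = 76 + 221 = 297


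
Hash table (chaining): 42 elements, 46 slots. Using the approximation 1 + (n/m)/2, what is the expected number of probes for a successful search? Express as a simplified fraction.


Computing expected probes:
alpha = 42/46
= 1 + alpha/2
= 1 + 42/(2*46)
= (2*46 + 42) / (2*46)
= 134/92 = 67/46


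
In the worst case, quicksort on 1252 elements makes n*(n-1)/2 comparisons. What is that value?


Sum of comparisons per partition:
1251 + 1250 + ... + 1 + 0
= 1252 * (1252 - 1) / 2
= 1252 * 1251 / 2
= 783126


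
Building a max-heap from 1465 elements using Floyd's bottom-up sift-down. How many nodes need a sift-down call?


In a heap of 1465 elements (0-indexed array):
  Last element index: 1464
  Parent of last element: floor((1464 - 1) / 2) = 731
  Internal nodes: indices 0 to 731
  Count = floor(1465/2) = 732


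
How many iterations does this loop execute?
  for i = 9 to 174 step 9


The loop variable i takes values starting at 9 and increments by 9 each iteration.
Sequence: i = 9, 18, 27, 36, 45, 54, 63, 72, 81, ...
The upper bound 174 is inclusive, so the count is floor((last - first) / step) + 1:
floor((174 - 9) / 9) + 1 = floor(165/9) + 1 = 18 + 1 = 19


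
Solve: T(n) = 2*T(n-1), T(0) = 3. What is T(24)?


Unrolling:
T(24) = 2*T(23) = 2^2*T(22) = ... = 2^24*T(0)
= 2^24 * 3
= 16777216 * 3 = 50331648


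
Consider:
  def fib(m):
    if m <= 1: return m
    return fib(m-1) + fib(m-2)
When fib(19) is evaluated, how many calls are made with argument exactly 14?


Let N(m) = number of times fib(m) is called while evaluating fib(19).
N(19) = 1 (the initial call).
N(18) = 1 (only fib(19) calls it).
For 1 <= m <= 17: fib(m) is called by fib(m+1) and fib(m+2), so
  N(m) = N(m+1) + N(m+2).
fib(0) is called only by fib(2), so N(0) = N(2).
Walk down from m=19:
  N(19)=1, N(18)=1, N(17)=2, N(16)=3, N(15)=5, N(14)=8
N(14) = 8


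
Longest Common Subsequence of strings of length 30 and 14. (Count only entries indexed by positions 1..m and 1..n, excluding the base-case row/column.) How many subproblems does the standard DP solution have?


DP table indexed by positions in both strings.
First string: 30 positions
Second string: 14 positions
Total = 30 * 14 = 420


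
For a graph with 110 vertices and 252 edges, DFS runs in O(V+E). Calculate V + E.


A full DFS traversal visits each vertex once and examines each edge once.
V = 110
E = 252
Sum = 110 + 252 = 362


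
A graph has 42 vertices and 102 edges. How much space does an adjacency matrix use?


Adjacency matrix: V x V grid of entries
Space = V^2 = 42^2 = 42 * 42 = 1764


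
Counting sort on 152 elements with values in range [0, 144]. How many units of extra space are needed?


Output array size: 152 (to store sorted result)
Count array size: 145 (one slot per possible value, range 0 to 144)
Total extra space = 152 + 145 = 297


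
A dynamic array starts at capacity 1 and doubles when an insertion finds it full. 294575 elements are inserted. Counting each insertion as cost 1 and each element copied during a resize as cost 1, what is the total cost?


n = 294575
Insertion costs: 294575
Resizes copy 1, 2, 4, ... up to the largest power of 2 that is <= n-1 = 294574, i.e. 262144.
Copy costs = 1 + 2 + 4 + 8 + 16 + 32 + 64 + 128 + 256 + 512 + 1024 + 2048 + 4096 + 8192 + 16384 + 32768 + 65536 + 131072 + 262144 = 524287
Total = 294575 + 524287 = 818862


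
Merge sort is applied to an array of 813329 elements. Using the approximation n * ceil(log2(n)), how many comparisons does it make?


Merge sort divides the array into halves recursively.
Number of levels = ceil(log2(813329)) = 20
At each level, approximately n = 813329 comparisons are needed for merging.
Total comparisons ~ n * ceil(log2(n)) = 813329 * 20 = 16266580


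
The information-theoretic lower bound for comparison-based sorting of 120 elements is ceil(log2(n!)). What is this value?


A binary decision tree of height h has at most 2^h leaves and needs at least n! of them, so h >= ceil(log2(n!)).
120! is far too large to multiply out, so use Stirling's series:
  ln(n!) ~ n ln n - n + (1/2) ln(2 pi n) + 1/(12n)  (error below 1/(360 n^3), negligible here)
  ln(120) = 4.7874917
  n ln n = 120 * 4.7874917 = 574.4990
  (1/2) ln(2 pi * 120) = (1/2) ln(753.9822) = 3.3127
  1/(12*120) = 0.0007
  ln(120!) ~ 574.4990 - 120 + 3.3127 + 0.0007 = 457.8124
Convert to base 2: log2(120!) = 457.8124 / ln 2 = 457.8124 / 0.69314718 = 660.4837
ceil(660.4837) = 661


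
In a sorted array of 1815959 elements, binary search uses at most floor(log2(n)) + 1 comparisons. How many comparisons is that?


Halving sequence: 1815959 -> 907979 -> 453989 -> 226994 -> 113497 -> 56748 -> 28374 -> 14187 -> 7093 -> 3546 -> 1773 -> 886 -> 443 -> 221 -> 110 -> 55 -> 27 -> 13 -> 6 -> 3 -> 1
Number of halvings = 20
Max comparisons = 20 + 1 = 21


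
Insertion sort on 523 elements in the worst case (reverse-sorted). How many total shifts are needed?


In the worst case (reverse-sorted), each element shifts past all previous:
  Element 1: 1 shifts
  Element 2: 2 shifts
  Element 3: 3 shifts
  Element 4: 4 shifts
  Element 5: 5 shifts
  ...
  Element 522: 522 shifts
Total = 1 + 2 + ... + 522
= 523*(523-1)/2 = 136503


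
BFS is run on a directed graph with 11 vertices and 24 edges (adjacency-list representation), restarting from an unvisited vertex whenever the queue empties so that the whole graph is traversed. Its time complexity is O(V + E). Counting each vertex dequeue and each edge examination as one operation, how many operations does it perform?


A full BFS traversal dequeues each vertex exactly once and examines each directed edge exactly once.
V = 11 (vertex processing cost)
E = 24 (edge examination cost)
Total operations proportional to V + E = 11 + 24 = 35


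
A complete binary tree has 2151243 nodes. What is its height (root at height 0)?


In a complete binary tree, level k holds nodes 2^k .. 2^(k+1)-1 (1-indexed).
Height = floor(log2(n)) = floor(log2(2151243)) = 21
Check: 2^21 = 2097152 <= 2151243 < 4194304 = 2^22


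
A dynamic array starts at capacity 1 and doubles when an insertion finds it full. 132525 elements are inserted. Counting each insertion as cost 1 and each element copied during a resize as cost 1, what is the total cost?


n = 132525
Insertion costs: 132525
Resizes copy 1, 2, 4, ... up to the largest power of 2 that is <= n-1 = 132524, i.e. 131072.
Copy costs = 1 + 2 + 4 + 8 + 16 + 32 + 64 + 128 + 256 + 512 + 1024 + 2048 + 4096 + 8192 + 16384 + 32768 + 65536 + 131072 = 262143
Total = 132525 + 262143 = 394668


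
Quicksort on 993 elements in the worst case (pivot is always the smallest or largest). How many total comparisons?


In the worst case, each partition step picks the worst pivot:
  Partition 1: 992 comparisons (n-1 elements to compare)
  Partition 2: 991 comparisons
  Partition 3: 990 comparisons
  Partition 4: 989 comparisons
  Partition 5: 988 comparisons
  ...
  Last partition: 0 comparisons
Total = (n-1) + (n-2) + ... + 1 + 0 = n*(n-1)/2
= 993*992/2 = 492528


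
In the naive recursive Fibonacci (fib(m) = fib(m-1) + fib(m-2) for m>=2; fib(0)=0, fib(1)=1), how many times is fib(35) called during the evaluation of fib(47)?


Let N(m) = number of times fib(m) is called while evaluating fib(47).
N(47) = 1 (the initial call).
N(46) = 1 (only fib(47) calls it).
For 1 <= m <= 45: fib(m) is called by fib(m+1) and fib(m+2), so
  N(m) = N(m+1) + N(m+2).
fib(0) is called only by fib(2), so N(0) = N(2).
Walk down from m=47:
  N(47)=1, N(46)=1, N(45)=2, N(44)=3, N(43)=5, N(42)=8, N(41)=13, N(40)=21, N(39)=34, N(38)=55, N(37)=89, N(36)=144, N(35)=233
N(35) = 233


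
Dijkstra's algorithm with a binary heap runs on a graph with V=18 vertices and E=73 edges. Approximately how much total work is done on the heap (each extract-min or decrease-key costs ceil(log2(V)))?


Dijkstra with a binary heap: each vertex is extracted once, each edge may relax once.
Each heap operation costs O(log V).
V + E = 18 + 73 = 91
ceil(log2(18)) = 5 (since 2^4 = 16 < 18 <= 32 = 2^5)
Total heap work = (V+E) * ceil(log2(V)) = 91 * 5 = 455
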